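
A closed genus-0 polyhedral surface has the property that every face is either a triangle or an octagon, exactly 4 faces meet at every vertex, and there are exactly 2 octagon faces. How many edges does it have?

Let x be the number of triangles; then F = 2 + x.
Edge–face incidences: 2E = 8·2 + 3·x = 16 + 3x.
Every vertex has degree 4, so 4V = 2E.
Euler: V − E + F = 2 ⇒ (2E)/4 − E + (2 + x) = 2.
Multiply by 8: 2·(2E) − 4·(2E) + 8·(2 + x) = 16, i.e. 16 + 8x − 2·(16 + 3x) = 16.
Collecting terms: 2x − 16 = 16, so 2x = 32, so x = 16.
Then 2E = 16 + 3·16 = 64, so E = 32, V = 2E/4 = 16, F = 2 + 16 = 18.

32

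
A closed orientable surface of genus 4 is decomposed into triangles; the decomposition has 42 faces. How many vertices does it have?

15

χ = 2 − 2·4 = -6, and every face is a triangle so 3F = 2E.
E = 3·42/2 = 63. Then V = -6 + E − F = -6 + 63 − 42 = 15.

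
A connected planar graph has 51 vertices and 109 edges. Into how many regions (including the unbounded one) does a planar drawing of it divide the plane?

Euler's formula for a connected plane graph: V − E + F = 2, so F = 2 − 51 + 109 = 60.

60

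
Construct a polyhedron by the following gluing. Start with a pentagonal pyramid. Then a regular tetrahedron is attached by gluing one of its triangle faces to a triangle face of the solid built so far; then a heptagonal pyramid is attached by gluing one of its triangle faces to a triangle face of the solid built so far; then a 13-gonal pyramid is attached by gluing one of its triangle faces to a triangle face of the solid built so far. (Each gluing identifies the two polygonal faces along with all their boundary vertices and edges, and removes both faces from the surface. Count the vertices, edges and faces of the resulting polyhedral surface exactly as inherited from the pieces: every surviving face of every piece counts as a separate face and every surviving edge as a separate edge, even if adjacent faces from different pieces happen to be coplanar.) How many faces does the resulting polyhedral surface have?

A pentagonal pyramid: V=6, E=10, F=6.
Attach a regular tetrahedron (V=4, E=6, F=4) along a 3-gon: merge 3 vertices and 3 edges, delete both glued faces → V=7, E=13, F=8.
Attach a heptagonal pyramid (V=8, E=14, F=8) along a 3-gon: merge 3 vertices and 3 edges, delete both glued faces → V=12, E=24, F=14.
Attach a 13-gonal pyramid (V=14, E=26, F=14) along a 3-gon: merge 3 vertices and 3 edges, delete both glued faces → V=23, E=47, F=26.
Check: V − E + F = 23 − 47 + 26 = 2.

26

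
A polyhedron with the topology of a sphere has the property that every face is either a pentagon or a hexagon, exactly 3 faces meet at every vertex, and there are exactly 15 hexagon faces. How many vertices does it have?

Let x be the number of pentagons; then F = 15 + x.
Edge–face incidences: 2E = 6·15 + 5·x = 90 + 5x.
Every vertex has degree 3, so 3V = 2E.
Euler: V − E + F = 2 ⇒ (2E)/3 − E + (15 + x) = 2.
Multiply by 6: 2·(2E) − 3·(2E) + 6·(15 + x) = 12, i.e. 90 + 6x − (90 + 5x) = 12.
Collecting terms: x = 12.
Then 2E = 90 + 5·12 = 150, so E = 75, V = 2E/3 = 50, F = 15 + 12 = 27.

50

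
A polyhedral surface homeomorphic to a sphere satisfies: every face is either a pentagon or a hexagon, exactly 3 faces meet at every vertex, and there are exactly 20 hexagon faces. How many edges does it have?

Let x be the number of pentagons; then F = 20 + x.
Edge–face incidences: 2E = 6·20 + 5·x = 120 + 5x.
Every vertex has degree 3, so 3V = 2E.
Euler: V − E + F = 2 ⇒ (2E)/3 − E + (20 + x) = 2.
Multiply by 6: 2·(2E) − 3·(2E) + 6·(20 + x) = 12, i.e. 120 + 6x − (120 + 5x) = 12.
Collecting terms: x = 12.
Then 2E = 120 + 5·12 = 180, so E = 90, V = 2E/3 = 60, F = 20 + 12 = 32.

90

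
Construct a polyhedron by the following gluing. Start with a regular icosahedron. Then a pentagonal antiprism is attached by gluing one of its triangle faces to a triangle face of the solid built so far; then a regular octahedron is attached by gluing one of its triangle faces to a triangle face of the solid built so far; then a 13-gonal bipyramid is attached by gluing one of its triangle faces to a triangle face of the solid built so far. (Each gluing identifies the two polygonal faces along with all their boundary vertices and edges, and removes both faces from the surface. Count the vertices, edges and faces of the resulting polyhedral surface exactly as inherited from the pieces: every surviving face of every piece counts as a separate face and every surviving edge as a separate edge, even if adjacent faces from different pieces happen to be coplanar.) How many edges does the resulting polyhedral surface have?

A regular icosahedron: V=12, E=30, F=20.
Attach a pentagonal antiprism (V=10, E=20, F=12) along a 3-gon: merge 3 vertices and 3 edges, delete both glued faces → V=19, E=47, F=30.
Attach a regular octahedron (V=6, E=12, F=8) along a 3-gon: merge 3 vertices and 3 edges, delete both glued faces → V=22, E=56, F=36.
Attach a 13-gonal bipyramid (V=15, E=39, F=26) along a 3-gon: merge 3 vertices and 3 edges, delete both glued faces → V=34, E=92, F=60.
Check: V − E + F = 34 − 92 + 60 = 2.

92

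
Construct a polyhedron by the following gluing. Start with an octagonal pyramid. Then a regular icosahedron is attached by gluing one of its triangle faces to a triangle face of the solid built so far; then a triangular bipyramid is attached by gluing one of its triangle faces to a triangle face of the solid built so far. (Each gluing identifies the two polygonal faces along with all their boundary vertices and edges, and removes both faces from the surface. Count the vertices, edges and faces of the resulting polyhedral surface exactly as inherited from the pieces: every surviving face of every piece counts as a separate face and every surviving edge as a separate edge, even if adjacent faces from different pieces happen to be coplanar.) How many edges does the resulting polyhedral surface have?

49

An octagonal pyramid: V=9, E=16, F=9.
Attach a regular icosahedron (V=12, E=30, F=20) along a 3-gon: merge 3 vertices and 3 edges, delete both glued faces → V=18, E=43, F=27.
Attach a triangular bipyramid (V=5, E=9, F=6) along a 3-gon: merge 3 vertices and 3 edges, delete both glued faces → V=20, E=49, F=31.
Check: V − E + F = 20 − 49 + 31 = 2.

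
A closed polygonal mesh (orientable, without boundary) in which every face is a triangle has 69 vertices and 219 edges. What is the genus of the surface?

3

Every face is a triangle and each edge borders two faces, so 3F = 2·219, giving F = 146.
χ = V − E + F = 69 − 219 + 146 = -4.
For a closed orientable surface χ = 2 − 2g, so g = (2 − (-4))/2 = 3.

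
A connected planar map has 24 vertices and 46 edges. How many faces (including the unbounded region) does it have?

Euler's formula for a connected plane graph: V − E + F = 2, so F = 2 − 24 + 46 = 24.

24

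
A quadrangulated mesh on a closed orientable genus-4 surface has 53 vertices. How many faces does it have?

χ = 2 − 2·4 = -6, and every face is a square so 4F = 2E.
V − E + F = -6 with E = 4F/2 gives 53 − (4/2 − 1)·F = -6, so F = 59 and E = 118.

59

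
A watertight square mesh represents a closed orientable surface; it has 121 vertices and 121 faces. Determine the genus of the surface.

1

Every face is a square, so 2E = 4·121 = 484, giving E = 242.
χ = V − E + F = 121 − 242 + 121 = 0.
For a closed orientable surface χ = 2 − 2g, so g = (2 − (0))/2 = 1.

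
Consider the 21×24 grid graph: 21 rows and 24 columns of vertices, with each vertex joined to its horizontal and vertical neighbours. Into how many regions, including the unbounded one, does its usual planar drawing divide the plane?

461

The grid has V = 21·24 = 504 vertices and E = 21·23 + 24·20 = 963 edges.
F = 2 − V + E = 2 − 504 + 963 = 461.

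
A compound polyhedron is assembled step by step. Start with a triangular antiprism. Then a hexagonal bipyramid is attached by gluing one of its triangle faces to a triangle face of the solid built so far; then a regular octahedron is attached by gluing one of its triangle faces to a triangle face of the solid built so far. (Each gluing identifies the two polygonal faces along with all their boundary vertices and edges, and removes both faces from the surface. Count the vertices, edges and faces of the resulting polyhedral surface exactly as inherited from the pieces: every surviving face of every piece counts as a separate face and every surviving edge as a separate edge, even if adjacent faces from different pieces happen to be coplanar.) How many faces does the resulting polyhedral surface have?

24

A triangular antiprism: V=6, E=12, F=8.
Attach a hexagonal bipyramid (V=8, E=18, F=12) along a 3-gon: merge 3 vertices and 3 edges, delete both glued faces → V=11, E=27, F=18.
Attach a regular octahedron (V=6, E=12, F=8) along a 3-gon: merge 3 vertices and 3 edges, delete both glued faces → V=14, E=36, F=24.
Check: V − E + F = 14 − 36 + 24 = 2.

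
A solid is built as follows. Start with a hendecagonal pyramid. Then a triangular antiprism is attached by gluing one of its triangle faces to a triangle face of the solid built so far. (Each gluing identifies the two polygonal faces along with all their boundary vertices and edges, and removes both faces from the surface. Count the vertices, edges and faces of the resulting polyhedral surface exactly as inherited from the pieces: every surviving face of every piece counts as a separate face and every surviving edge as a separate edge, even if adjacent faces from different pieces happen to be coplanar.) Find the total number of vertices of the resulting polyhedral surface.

A hendecagonal pyramid: V=12, E=22, F=12.
Attach a triangular antiprism (V=6, E=12, F=8) along a 3-gon: merge 3 vertices and 3 edges, delete both glued faces → V=15, E=31, F=18.
Check: V − E + F = 15 − 31 + 18 = 2.

15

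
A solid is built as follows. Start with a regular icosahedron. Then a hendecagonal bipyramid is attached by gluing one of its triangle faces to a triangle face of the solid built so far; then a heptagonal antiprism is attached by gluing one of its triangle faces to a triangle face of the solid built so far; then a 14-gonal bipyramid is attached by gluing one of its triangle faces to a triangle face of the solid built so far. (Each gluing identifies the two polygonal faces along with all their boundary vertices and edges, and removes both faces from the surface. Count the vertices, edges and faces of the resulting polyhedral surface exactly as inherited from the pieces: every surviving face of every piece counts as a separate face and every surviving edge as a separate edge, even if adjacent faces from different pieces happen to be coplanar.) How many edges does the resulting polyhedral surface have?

124

A regular icosahedron: V=12, E=30, F=20.
Attach a hendecagonal bipyramid (V=13, E=33, F=22) along a 3-gon: merge 3 vertices and 3 edges, delete both glued faces → V=22, E=60, F=40.
Attach a heptagonal antiprism (V=14, E=28, F=16) along a 3-gon: merge 3 vertices and 3 edges, delete both glued faces → V=33, E=85, F=54.
Attach a 14-gonal bipyramid (V=16, E=42, F=28) along a 3-gon: merge 3 vertices and 3 edges, delete both glued faces → V=46, E=124, F=80.
Check: V − E + F = 46 − 124 + 80 = 2.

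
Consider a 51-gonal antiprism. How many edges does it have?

204

An antiprism on an n-gon has two n-gon caps and 2n triangles: V = 2·51 = 102, E = 4·51 = 204, F = 2·51 + 2 = 104.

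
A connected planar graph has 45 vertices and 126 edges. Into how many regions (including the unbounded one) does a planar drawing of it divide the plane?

83

Euler's formula for a connected plane graph: V − E + F = 2, so F = 2 − 45 + 126 = 83.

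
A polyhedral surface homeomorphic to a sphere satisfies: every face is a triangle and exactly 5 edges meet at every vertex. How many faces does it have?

Each face has 3 edges and each edge borders two faces, so 2E = 3F.
Each vertex has degree 5, so 5V = 2E and hence V = 3F/5.
Euler: V − E + F = 2 ⇒ (3F/5) − (3F/2) + F = 2.
Multiply by 10: (6 − 15 + 10)F = 20, i.e. 1F = 20.
So F = 20, E = 3·20/2 = 30, V = 3·20/5 = 12.

20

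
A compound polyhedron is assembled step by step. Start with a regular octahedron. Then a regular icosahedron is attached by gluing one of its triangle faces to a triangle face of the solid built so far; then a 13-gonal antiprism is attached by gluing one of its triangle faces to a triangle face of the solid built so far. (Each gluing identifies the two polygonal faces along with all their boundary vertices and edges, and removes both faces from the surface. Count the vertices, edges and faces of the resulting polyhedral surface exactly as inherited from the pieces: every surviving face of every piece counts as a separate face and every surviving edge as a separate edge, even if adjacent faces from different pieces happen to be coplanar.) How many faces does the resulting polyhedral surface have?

52

A regular octahedron: V=6, E=12, F=8.
Attach a regular icosahedron (V=12, E=30, F=20) along a 3-gon: merge 3 vertices and 3 edges, delete both glued faces → V=15, E=39, F=26.
Attach a 13-gonal antiprism (V=26, E=52, F=28) along a 3-gon: merge 3 vertices and 3 edges, delete both glued faces → V=38, E=88, F=52.
Check: V − E + F = 38 − 88 + 52 = 2.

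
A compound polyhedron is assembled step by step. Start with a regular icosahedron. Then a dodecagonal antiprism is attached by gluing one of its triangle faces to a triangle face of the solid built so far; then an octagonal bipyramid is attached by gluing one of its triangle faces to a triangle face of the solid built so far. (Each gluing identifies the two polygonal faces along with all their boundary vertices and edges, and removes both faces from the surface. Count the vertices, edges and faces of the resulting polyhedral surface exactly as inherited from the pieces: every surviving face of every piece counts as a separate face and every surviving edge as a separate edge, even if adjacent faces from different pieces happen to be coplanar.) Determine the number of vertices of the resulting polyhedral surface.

40

A regular icosahedron: V=12, E=30, F=20.
Attach a dodecagonal antiprism (V=24, E=48, F=26) along a 3-gon: merge 3 vertices and 3 edges, delete both glued faces → V=33, E=75, F=44.
Attach an octagonal bipyramid (V=10, E=24, F=16) along a 3-gon: merge 3 vertices and 3 edges, delete both glued faces → V=40, E=96, F=58.
Check: V − E + F = 40 − 96 + 58 = 2.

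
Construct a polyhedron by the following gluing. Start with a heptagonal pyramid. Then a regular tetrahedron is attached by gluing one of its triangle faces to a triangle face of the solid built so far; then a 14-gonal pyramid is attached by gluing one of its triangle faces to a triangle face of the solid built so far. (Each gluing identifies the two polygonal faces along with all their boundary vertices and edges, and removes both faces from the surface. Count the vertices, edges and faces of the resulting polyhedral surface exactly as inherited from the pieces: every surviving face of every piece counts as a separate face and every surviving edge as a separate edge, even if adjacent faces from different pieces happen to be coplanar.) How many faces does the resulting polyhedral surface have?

A heptagonal pyramid: V=8, E=14, F=8.
Attach a regular tetrahedron (V=4, E=6, F=4) along a 3-gon: merge 3 vertices and 3 edges, delete both glued faces → V=9, E=17, F=10.
Attach a 14-gonal pyramid (V=15, E=28, F=15) along a 3-gon: merge 3 vertices and 3 edges, delete both glued faces → V=21, E=42, F=23.
Check: V − E + F = 21 − 42 + 23 = 2.

23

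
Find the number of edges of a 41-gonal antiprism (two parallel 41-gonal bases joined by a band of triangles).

An antiprism on an n-gon has two n-gon caps and 2n triangles: V = 2·41 = 82, E = 4·41 = 164, F = 2·41 + 2 = 84.

164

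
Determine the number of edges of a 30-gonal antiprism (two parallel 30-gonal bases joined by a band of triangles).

An antiprism on an n-gon has two n-gon caps and 2n triangles: V = 2·30 = 60, E = 4·30 = 120, F = 2·30 + 2 = 62.

120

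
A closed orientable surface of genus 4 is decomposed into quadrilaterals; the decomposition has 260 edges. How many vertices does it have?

χ = 2 − 2·4 = -6, and every face is a square so 4F = 2E.
F = 2E/4 = 130. Then V = -6 + E − F = -6 + 260 − 130 = 124.

124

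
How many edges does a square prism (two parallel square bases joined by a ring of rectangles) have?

12

A prism on an n-gon has two n-gon bases and n rectangular sides: V = 2·4 = 8, E = 3·4 = 12, F = 4 + 2 = 6.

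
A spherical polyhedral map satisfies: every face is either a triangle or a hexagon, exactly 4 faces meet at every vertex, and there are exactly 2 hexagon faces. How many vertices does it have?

Let x be the number of triangles; then F = 2 + x.
Edge–face incidences: 2E = 6·2 + 3·x = 12 + 3x.
Every vertex has degree 4, so 4V = 2E.
Euler: V − E + F = 2 ⇒ (2E)/4 − E + (2 + x) = 2.
Multiply by 8: 2·(2E) − 4·(2E) + 8·(2 + x) = 16, i.e. 16 + 8x − 2·(12 + 3x) = 16.
Collecting terms: 2x − 8 = 16, so 2x = 24, so x = 12.
Then 2E = 12 + 3·12 = 48, so E = 24, V = 2E/4 = 12, F = 2 + 12 = 14.

12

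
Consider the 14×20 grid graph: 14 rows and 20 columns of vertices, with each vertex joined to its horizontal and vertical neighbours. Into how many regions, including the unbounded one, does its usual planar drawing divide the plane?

The grid has V = 14·20 = 280 vertices and E = 14·19 + 20·13 = 526 edges.
F = 2 − V + E = 2 − 280 + 526 = 248.

248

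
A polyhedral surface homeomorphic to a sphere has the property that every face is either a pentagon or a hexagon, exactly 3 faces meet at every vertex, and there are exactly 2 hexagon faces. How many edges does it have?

Let x be the number of pentagons; then F = 2 + x.
Edge–face incidences: 2E = 6·2 + 5·x = 12 + 5x.
Every vertex has degree 3, so 3V = 2E.
Euler: V − E + F = 2 ⇒ (2E)/3 − E + (2 + x) = 2.
Multiply by 6: 2·(2E) − 3·(2E) + 6·(2 + x) = 12, i.e. 12 + 6x − (12 + 5x) = 12.
Collecting terms: x = 12.
Then 2E = 12 + 5·12 = 72, so E = 36, V = 2E/3 = 24, F = 2 + 12 = 14.

36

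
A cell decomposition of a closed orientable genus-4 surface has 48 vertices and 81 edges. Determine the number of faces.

27

For a closed orientable surface of genus 4, χ = 2 − 2·4 = -6.
F = -6 − V + E = -6 − 48 + 81 = 27.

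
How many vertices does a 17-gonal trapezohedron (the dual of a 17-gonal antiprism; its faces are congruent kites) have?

The n-trapezohedron (dual of the n-antiprism) has V = 2·17 + 2 = 36, E = 4·17 = 68, F = 2·17 = 34.
Check: V − E + F = 36 − 68 + 34 = 2.

36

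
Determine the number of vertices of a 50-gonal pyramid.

51

A pyramid on an n-gon base has one n-gon and n triangles: V = 50 + 1 = 51, E = 2·50 = 100, F = 50 + 1 = 51.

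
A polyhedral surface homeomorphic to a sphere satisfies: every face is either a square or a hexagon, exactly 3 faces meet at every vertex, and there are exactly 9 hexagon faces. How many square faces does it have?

6

Let x be the number of squares; then F = 9 + x.
Edge–face incidences: 2E = 6·9 + 4·x = 54 + 4x.
Every vertex has degree 3, so 3V = 2E.
Euler: V − E + F = 2 ⇒ (2E)/3 − E + (9 + x) = 2.
Multiply by 6: 2·(2E) − 3·(2E) + 6·(9 + x) = 12, i.e. 54 + 6x − (54 + 4x) = 12.
Collecting terms: 2x = 12, so x = 6.
Then 2E = 54 + 4·6 = 78, so E = 39, V = 2E/3 = 26, F = 9 + 6 = 15.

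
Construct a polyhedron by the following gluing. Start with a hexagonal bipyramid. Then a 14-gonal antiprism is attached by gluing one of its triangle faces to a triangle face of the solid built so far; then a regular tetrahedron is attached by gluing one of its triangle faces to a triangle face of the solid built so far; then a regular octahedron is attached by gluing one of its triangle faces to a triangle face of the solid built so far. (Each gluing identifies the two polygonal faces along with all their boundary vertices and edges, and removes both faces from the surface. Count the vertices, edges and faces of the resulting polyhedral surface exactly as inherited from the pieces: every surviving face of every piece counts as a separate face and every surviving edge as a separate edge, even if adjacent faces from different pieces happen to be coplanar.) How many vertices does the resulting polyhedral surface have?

37

A hexagonal bipyramid: V=8, E=18, F=12.
Attach a 14-gonal antiprism (V=28, E=56, F=30) along a 3-gon: merge 3 vertices and 3 edges, delete both glued faces → V=33, E=71, F=40.
Attach a regular tetrahedron (V=4, E=6, F=4) along a 3-gon: merge 3 vertices and 3 edges, delete both glued faces → V=34, E=74, F=42.
Attach a regular octahedron (V=6, E=12, F=8) along a 3-gon: merge 3 vertices and 3 edges, delete both glued faces → V=37, E=83, F=48.
Check: V − E + F = 37 − 83 + 48 = 2.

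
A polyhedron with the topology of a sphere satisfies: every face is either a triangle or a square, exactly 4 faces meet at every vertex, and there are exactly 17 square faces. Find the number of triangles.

Let x be the number of triangles; then F = 17 + x.
Edge–face incidences: 2E = 4·17 + 3·x = 68 + 3x.
Every vertex has degree 4, so 4V = 2E.
Euler: V − E + F = 2 ⇒ (2E)/4 − E + (17 + x) = 2.
Multiply by 8: 2·(2E) − 4·(2E) + 8·(17 + x) = 16, i.e. 136 + 8x − 2·(68 + 3x) = 16.
Collecting terms: 2x = 16, so x = 8.
Then 2E = 68 + 3·8 = 92, so E = 46, V = 2E/4 = 23, F = 17 + 8 = 25.

8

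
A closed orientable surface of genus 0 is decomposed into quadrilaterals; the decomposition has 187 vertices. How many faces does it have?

185

χ = 2 − 2·0 = 2, and every face is a square so 4F = 2E.
V − E + F = 2 with E = 4F/2 gives 187 − (4/2 − 1)·F = 2, so F = 185 and E = 370.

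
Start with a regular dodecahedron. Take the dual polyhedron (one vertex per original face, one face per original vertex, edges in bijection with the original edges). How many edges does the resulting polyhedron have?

The base solid has V = 20, E = 30, F = 12.
The dual swaps V and F and preserves E: V′ = F = 12, E′ = E = 30, F′ = V = 20.

30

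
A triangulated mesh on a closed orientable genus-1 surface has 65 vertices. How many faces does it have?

130

χ = 2 − 2·1 = 0, and every face is a triangle so 3F = 2E.
V − E + F = 0 with E = 3F/2 gives 65 − (3/2 − 1)·F = 0, so F = 130 and E = 195.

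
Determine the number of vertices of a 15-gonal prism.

30

A prism on an n-gon has two n-gon bases and n rectangular sides: V = 2·15 = 30, E = 3·15 = 45, F = 15 + 2 = 17.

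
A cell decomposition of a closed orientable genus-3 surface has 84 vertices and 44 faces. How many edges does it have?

132

For a closed orientable surface of genus 3, χ = 2 − 2·3 = -4.
E = V + F − (-4) = 84 + 44 − (-4) = 132.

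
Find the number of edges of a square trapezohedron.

16

The n-trapezohedron (dual of the n-antiprism) has V = 2·4 + 2 = 10, E = 4·4 = 16, F = 2·4 = 8.
Check: V − E + F = 10 − 16 + 8 = 2.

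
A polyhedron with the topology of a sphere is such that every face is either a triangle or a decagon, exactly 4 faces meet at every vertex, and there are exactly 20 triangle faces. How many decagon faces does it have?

2

Let x be the number of decagons; then F = 20 + x.
Edge–face incidences: 2E = 3·20 + 10·x = 60 + 10x.
Every vertex has degree 4, so 4V = 2E.
Euler: V − E + F = 2 ⇒ (2E)/4 − E + (20 + x) = 2.
Multiply by 8: 2·(2E) − 4·(2E) + 8·(20 + x) = 16, i.e. 160 + 8x − 2·(60 + 10x) = 16.
Collecting terms: −12x + 40 = 16, so −12x = −24, so x = 2.
Then 2E = 60 + 10·2 = 80, so E = 40, V = 2E/4 = 20, F = 20 + 2 = 22.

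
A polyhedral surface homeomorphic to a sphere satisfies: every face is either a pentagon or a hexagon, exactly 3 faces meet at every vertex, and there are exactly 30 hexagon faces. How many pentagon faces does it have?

12

Let x be the number of pentagons; then F = 30 + x.
Edge–face incidences: 2E = 6·30 + 5·x = 180 + 5x.
Every vertex has degree 3, so 3V = 2E.
Euler: V − E + F = 2 ⇒ (2E)/3 − E + (30 + x) = 2.
Multiply by 6: 2·(2E) − 3·(2E) + 6·(30 + x) = 12, i.e. 180 + 6x − (180 + 5x) = 12.
Collecting terms: x = 12.
Then 2E = 180 + 5·12 = 240, so E = 120, V = 2E/3 = 80, F = 30 + 12 = 42.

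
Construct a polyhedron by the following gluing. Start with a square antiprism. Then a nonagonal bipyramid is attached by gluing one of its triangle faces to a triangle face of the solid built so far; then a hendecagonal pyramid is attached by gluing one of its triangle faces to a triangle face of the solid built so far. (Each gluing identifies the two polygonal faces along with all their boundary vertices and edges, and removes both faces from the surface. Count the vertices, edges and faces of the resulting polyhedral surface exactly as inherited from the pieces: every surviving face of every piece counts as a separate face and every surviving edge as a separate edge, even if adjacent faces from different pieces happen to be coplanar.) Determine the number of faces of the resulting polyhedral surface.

36

A square antiprism: V=8, E=16, F=10.
Attach a nonagonal bipyramid (V=11, E=27, F=18) along a 3-gon: merge 3 vertices and 3 edges, delete both glued faces → V=16, E=40, F=26.
Attach a hendecagonal pyramid (V=12, E=22, F=12) along a 3-gon: merge 3 vertices and 3 edges, delete both glued faces → V=25, E=59, F=36.
Check: V − E + F = 25 − 59 + 36 = 2.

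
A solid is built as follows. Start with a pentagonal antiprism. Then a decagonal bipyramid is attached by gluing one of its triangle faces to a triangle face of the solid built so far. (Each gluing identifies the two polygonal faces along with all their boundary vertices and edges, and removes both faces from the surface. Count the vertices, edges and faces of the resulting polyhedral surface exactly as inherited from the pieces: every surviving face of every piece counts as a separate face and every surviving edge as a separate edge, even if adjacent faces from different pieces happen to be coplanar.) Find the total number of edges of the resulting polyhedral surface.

47

A pentagonal antiprism: V=10, E=20, F=12.
Attach a decagonal bipyramid (V=12, E=30, F=20) along a 3-gon: merge 3 vertices and 3 edges, delete both glued faces → V=19, E=47, F=30.
Check: V − E + F = 19 − 47 + 30 = 2.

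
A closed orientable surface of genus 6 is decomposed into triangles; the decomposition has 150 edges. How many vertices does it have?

40

χ = 2 − 2·6 = -10, and every face is a triangle so 3F = 2E.
F = 2E/3 = 100. Then V = -10 + E − F = -10 + 150 − 100 = 40.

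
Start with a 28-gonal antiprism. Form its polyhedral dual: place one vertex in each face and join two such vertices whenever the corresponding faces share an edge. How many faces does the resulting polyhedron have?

The base solid has V = 56, E = 112, F = 58.
The dual swaps V and F and preserves E: V′ = F = 58, E′ = E = 112, F′ = V = 56.

56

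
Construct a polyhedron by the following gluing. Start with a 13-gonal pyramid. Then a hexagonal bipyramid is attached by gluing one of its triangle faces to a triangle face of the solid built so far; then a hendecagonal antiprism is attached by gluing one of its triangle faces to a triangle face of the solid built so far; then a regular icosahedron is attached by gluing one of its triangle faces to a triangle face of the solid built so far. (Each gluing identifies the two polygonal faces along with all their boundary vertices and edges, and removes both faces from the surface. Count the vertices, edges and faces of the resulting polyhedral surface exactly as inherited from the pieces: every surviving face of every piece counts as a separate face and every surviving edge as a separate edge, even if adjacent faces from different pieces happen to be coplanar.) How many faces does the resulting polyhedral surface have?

A 13-gonal pyramid: V=14, E=26, F=14.
Attach a hexagonal bipyramid (V=8, E=18, F=12) along a 3-gon: merge 3 vertices and 3 edges, delete both glued faces → V=19, E=41, F=24.
Attach a hendecagonal antiprism (V=22, E=44, F=24) along a 3-gon: merge 3 vertices and 3 edges, delete both glued faces → V=38, E=82, F=46.
Attach a regular icosahedron (V=12, E=30, F=20) along a 3-gon: merge 3 vertices and 3 edges, delete both glued faces → V=47, E=109, F=64.
Check: V − E + F = 47 − 109 + 64 = 2.

64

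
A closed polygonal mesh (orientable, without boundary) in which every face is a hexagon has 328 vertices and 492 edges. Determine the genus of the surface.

1

Every face is a hexagon and each edge borders two faces, so 6F = 2·492, giving F = 164.
χ = V − E + F = 328 − 492 + 164 = 0.
For a closed orientable surface χ = 2 − 2g, so g = (2 − (0))/2 = 1.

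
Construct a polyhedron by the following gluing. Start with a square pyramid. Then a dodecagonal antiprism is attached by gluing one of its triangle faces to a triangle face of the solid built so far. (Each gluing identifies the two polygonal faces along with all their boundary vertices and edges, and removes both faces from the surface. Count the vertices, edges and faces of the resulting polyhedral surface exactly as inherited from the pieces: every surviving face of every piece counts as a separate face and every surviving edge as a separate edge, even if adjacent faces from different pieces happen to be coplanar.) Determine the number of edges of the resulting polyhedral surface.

53

A square pyramid: V=5, E=8, F=5.
Attach a dodecagonal antiprism (V=24, E=48, F=26) along a 3-gon: merge 3 vertices and 3 edges, delete both glued faces → V=26, E=53, F=29.
Check: V − E + F = 26 − 53 + 29 = 2.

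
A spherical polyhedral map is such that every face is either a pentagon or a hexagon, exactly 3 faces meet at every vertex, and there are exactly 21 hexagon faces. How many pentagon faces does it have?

12

Let x be the number of pentagons; then F = 21 + x.
Edge–face incidences: 2E = 6·21 + 5·x = 126 + 5x.
Every vertex has degree 3, so 3V = 2E.
Euler: V − E + F = 2 ⇒ (2E)/3 − E + (21 + x) = 2.
Multiply by 6: 2·(2E) − 3·(2E) + 6·(21 + x) = 12, i.e. 126 + 6x − (126 + 5x) = 12.
Collecting terms: x = 12.
Then 2E = 126 + 5·12 = 186, so E = 93, V = 2E/3 = 62, F = 21 + 12 = 33.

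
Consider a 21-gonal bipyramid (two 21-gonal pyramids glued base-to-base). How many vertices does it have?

23

A bipyramid over an n-gon has 2n triangular faces and n + 2 vertices: V = 21 + 2 = 23, E = 3·21 = 63, F = 2·21 = 42.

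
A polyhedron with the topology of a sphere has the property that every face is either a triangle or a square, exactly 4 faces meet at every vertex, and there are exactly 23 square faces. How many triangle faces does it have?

8

Let x be the number of triangles; then F = 23 + x.
Edge–face incidences: 2E = 4·23 + 3·x = 92 + 3x.
Every vertex has degree 4, so 4V = 2E.
Euler: V − E + F = 2 ⇒ (2E)/4 − E + (23 + x) = 2.
Multiply by 8: 2·(2E) − 4·(2E) + 8·(23 + x) = 16, i.e. 184 + 8x − 2·(92 + 3x) = 16.
Collecting terms: 2x = 16, so x = 8.
Then 2E = 92 + 3·8 = 116, so E = 58, V = 2E/4 = 29, F = 23 + 8 = 31.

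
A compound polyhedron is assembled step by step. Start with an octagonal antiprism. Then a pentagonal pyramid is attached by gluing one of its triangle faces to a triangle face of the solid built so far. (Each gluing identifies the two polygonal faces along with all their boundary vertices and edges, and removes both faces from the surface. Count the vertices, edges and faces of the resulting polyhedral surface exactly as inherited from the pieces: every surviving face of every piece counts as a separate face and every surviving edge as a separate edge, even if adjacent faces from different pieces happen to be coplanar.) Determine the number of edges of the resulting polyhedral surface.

An octagonal antiprism: V=16, E=32, F=18.
Attach a pentagonal pyramid (V=6, E=10, F=6) along a 3-gon: merge 3 vertices and 3 edges, delete both glued faces → V=19, E=39, F=22.
Check: V − E + F = 19 − 39 + 22 = 2.

39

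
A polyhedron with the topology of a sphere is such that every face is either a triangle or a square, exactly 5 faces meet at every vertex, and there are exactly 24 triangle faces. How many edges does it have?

40

Let x be the number of squares; then F = 24 + x.
Edge–face incidences: 2E = 3·24 + 4·x = 72 + 4x.
Every vertex has degree 5, so 5V = 2E.
Euler: V − E + F = 2 ⇒ (2E)/5 − E + (24 + x) = 2.
Multiply by 10: 2·(2E) − 5·(2E) + 10·(24 + x) = 20, i.e. 240 + 10x − 3·(72 + 4x) = 20.
Collecting terms: −2x + 24 = 20, so −2x = −4, so x = 2.
Then 2E = 72 + 4·2 = 80, so E = 40, V = 2E/5 = 16, F = 24 + 2 = 26.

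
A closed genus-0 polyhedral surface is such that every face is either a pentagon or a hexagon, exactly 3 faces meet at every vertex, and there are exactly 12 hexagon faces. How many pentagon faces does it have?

Let x be the number of pentagons; then F = 12 + x.
Edge–face incidences: 2E = 6·12 + 5·x = 72 + 5x.
Every vertex has degree 3, so 3V = 2E.
Euler: V − E + F = 2 ⇒ (2E)/3 − E + (12 + x) = 2.
Multiply by 6: 2·(2E) − 3·(2E) + 6·(12 + x) = 12, i.e. 72 + 6x − (72 + 5x) = 12.
Collecting terms: x = 12.
Then 2E = 72 + 5·12 = 132, so E = 66, V = 2E/3 = 44, F = 12 + 12 = 24.

12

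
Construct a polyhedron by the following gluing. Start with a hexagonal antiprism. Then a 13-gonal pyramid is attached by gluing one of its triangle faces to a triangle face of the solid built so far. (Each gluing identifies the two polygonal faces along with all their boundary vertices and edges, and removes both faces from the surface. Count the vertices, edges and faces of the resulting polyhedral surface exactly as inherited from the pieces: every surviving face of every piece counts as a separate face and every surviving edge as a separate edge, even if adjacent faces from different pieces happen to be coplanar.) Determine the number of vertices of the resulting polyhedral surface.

23

A hexagonal antiprism: V=12, E=24, F=14.
Attach a 13-gonal pyramid (V=14, E=26, F=14) along a 3-gon: merge 3 vertices and 3 edges, delete both glued faces → V=23, E=47, F=26.
Check: V − E + F = 23 − 47 + 26 = 2.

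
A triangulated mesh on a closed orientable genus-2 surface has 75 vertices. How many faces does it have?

154

χ = 2 − 2·2 = -2, and every face is a triangle so 3F = 2E.
V − E + F = -2 with E = 3F/2 gives 75 − (3/2 − 1)·F = -2, so F = 154 and E = 231.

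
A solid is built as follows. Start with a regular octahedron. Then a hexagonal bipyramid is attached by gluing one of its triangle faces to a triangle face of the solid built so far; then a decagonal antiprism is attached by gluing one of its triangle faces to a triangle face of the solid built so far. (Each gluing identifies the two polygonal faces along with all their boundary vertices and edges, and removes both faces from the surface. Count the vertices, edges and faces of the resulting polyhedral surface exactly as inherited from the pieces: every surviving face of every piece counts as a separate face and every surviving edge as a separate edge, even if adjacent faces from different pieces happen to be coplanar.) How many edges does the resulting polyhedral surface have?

A regular octahedron: V=6, E=12, F=8.
Attach a hexagonal bipyramid (V=8, E=18, F=12) along a 3-gon: merge 3 vertices and 3 edges, delete both glued faces → V=11, E=27, F=18.
Attach a decagonal antiprism (V=20, E=40, F=22) along a 3-gon: merge 3 vertices and 3 edges, delete both glued faces → V=28, E=64, F=38.
Check: V − E + F = 28 − 64 + 38 = 2.

64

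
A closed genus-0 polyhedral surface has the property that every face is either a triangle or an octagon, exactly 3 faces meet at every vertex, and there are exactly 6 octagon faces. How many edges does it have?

Let x be the number of triangles; then F = 6 + x.
Edge–face incidences: 2E = 8·6 + 3·x = 48 + 3x.
Every vertex has degree 3, so 3V = 2E.
Euler: V − E + F = 2 ⇒ (2E)/3 − E + (6 + x) = 2.
Multiply by 6: 2·(2E) − 3·(2E) + 6·(6 + x) = 12, i.e. 36 + 6x − (48 + 3x) = 12.
Collecting terms: 3x − 12 = 12, so 3x = 24, so x = 8.
Then 2E = 48 + 3·8 = 72, so E = 36, V = 2E/3 = 24, F = 6 + 8 = 14.

36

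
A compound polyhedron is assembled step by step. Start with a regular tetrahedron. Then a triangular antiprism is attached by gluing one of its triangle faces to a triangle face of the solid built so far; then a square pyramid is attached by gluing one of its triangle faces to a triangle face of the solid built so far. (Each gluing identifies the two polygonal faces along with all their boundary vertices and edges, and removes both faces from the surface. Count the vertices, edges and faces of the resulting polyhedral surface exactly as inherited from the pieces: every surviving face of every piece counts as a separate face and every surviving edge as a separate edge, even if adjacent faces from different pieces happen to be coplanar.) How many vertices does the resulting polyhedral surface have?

A regular tetrahedron: V=4, E=6, F=4.
Attach a triangular antiprism (V=6, E=12, F=8) along a 3-gon: merge 3 vertices and 3 edges, delete both glued faces → V=7, E=15, F=10.
Attach a square pyramid (V=5, E=8, F=5) along a 3-gon: merge 3 vertices and 3 edges, delete both glued faces → V=9, E=20, F=13.
Check: V − E + F = 9 − 20 + 13 = 2.

9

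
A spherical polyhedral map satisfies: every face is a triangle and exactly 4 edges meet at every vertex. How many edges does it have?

Each face has 3 edges and each edge borders two faces, so 2E = 3F.
Each vertex has degree 4, so 4V = 2E and hence V = 3F/4.
Euler: V − E + F = 2 ⇒ (3F/4) − (3F/2) + F = 2.
Multiply by 8: (6 − 12 + 8)F = 16, i.e. 2F = 16.
So F = 8, E = 3·8/2 = 12, V = 3·8/4 = 6.

12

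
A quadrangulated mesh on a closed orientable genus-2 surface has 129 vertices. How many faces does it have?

131

χ = 2 − 2·2 = -2, and every face is a square so 4F = 2E.
V − E + F = -2 with E = 4F/2 gives 129 − (4/2 − 1)·F = -2, so F = 131 and E = 262.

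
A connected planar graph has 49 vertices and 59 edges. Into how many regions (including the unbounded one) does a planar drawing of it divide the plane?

12

Euler's formula for a connected plane graph: V − E + F = 2, so F = 2 − 49 + 59 = 12.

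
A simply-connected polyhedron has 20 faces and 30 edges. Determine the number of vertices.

12

Here V − E + F = 2.
V = 2 + E − F = 2 + 30 − 20 = 12.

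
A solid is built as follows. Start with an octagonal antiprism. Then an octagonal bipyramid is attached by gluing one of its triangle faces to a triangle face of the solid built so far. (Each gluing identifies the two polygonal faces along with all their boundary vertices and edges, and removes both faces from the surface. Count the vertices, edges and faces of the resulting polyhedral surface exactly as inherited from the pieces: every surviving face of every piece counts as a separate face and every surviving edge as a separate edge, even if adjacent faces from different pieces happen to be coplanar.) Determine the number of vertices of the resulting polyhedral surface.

23

An octagonal antiprism: V=16, E=32, F=18.
Attach an octagonal bipyramid (V=10, E=24, F=16) along a 3-gon: merge 3 vertices and 3 edges, delete both glued faces → V=23, E=53, F=32.
Check: V − E + F = 23 − 53 + 32 = 2.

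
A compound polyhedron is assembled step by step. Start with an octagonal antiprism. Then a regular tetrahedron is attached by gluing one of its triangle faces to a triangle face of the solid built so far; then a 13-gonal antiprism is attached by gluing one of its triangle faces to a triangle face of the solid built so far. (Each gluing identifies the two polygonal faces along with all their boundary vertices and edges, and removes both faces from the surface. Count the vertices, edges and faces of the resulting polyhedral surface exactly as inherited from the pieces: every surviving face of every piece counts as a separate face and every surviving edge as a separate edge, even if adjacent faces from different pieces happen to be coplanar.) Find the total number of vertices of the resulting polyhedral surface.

40

An octagonal antiprism: V=16, E=32, F=18.
Attach a regular tetrahedron (V=4, E=6, F=4) along a 3-gon: merge 3 vertices and 3 edges, delete both glued faces → V=17, E=35, F=20.
Attach a 13-gonal antiprism (V=26, E=52, F=28) along a 3-gon: merge 3 vertices and 3 edges, delete both glued faces → V=40, E=84, F=46.
Check: V − E + F = 40 − 84 + 46 = 2.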